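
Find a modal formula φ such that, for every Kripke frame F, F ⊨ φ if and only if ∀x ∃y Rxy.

□r → ◇r

This is seriality; the standard corresponding axiom is D: □r → ◇r.
Suppose □r→◇r is valid. At any x set V(r)=W. Then □r at x, so ◇r at x, so x has a successor.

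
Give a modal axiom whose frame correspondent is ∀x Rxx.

□r → r

This is reflexivity; the standard corresponding axiom is T: □r → r.
Suppose □r→r is valid. At any x set V(r)={w : Rxw}. Then □r holds at x, so r holds at x, i.e. Rxx.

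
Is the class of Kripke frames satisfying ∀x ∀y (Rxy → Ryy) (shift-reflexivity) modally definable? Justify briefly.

Yes, by □(□q → q)

The condition is shift-reflexivity. A defining modal formula is □(□q → q).
Suppose □(□q→q) is valid. Take Rxy and set V(q)={w : Ryw}. Then at y, □q holds; since □(□q→q) at x, □q→q at y, so q at y, i.e. Ryy.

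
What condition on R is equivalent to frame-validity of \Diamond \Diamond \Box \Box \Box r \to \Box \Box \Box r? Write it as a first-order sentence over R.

This is a Sahlqvist (Geach-type) schema ◇^2□^3r → □^3◇^0r.
Minimal-valuation argument: fix x; take any y with xR^2y and any z with xR^3z. Set V(r) to the set of worlds R-reachable from y in exactly 3 steps. Then □^3r holds at y, so the antecedent holds at x; validity forces ◇^0r at z, giving a w with zR^0w and yR^3w.
First-order correspondent: \forall x \forall y \forall z ((x R^2 y \wedge x R^3 z) \to \exists w (y R^3 w \wedge z = w)).

\forall x \forall y \forall z ((x R^2 y \wedge x R^3 z) \to \exists w (y R^3 w \wedge z = w))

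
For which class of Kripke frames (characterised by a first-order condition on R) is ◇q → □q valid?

Suppose ◇q→□q is valid. Take Rxy, Rxz and set V(q)={y}. Then ◇q at x, so □q at x, so q at z, i.e. z=y.
Conversely, any frame satisfying ∀x ∀y ∀z (Rxy ∧ Rxz → y = z) validates the schema.
So the correspondent is partial functionality.

Partial functionality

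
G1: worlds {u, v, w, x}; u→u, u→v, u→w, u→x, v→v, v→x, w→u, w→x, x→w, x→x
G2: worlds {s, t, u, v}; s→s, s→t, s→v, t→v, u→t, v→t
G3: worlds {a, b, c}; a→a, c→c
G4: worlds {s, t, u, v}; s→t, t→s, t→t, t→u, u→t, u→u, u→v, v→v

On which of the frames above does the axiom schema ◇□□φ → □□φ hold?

The schema corresponds to a generalized confluence (Geach) condition: ∀x ∀y ∀z ((xRy ∧ xR²z) → ∃w (yR²w ∧ z = w)).
G1: fails — uRv, uR²u but no t with vR²t and u=t.
G2: fails — sRt, sR²s but no w with tR²w and s=w.
G3: ✓.
G4: fails — tRs, tR²v but no w with sR²w and v=w.

G3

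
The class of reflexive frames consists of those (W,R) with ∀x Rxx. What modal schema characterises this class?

□q → q

The condition is reflexivity. The T schema □q → q defines it.
Suppose □q→q is valid. At any x set V(q)={w : Rxw}. Then □q holds at x, so q holds at x, i.e. Rxx.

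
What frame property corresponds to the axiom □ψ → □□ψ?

This is the 4 axiom.
It corresponds to transitivity: ∀x ∀y ∀z (Rxy ∧ Ryz → Rxz).

Transitivity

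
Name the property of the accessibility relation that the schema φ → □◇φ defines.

Suppose φ→□◇φ is valid. Take Rxy and set V(φ)={x}. Then φ at x, so □◇φ at x, so ◇φ at y, so some z with Ryz has φ; z=x, i.e. Ryx.

Symmetry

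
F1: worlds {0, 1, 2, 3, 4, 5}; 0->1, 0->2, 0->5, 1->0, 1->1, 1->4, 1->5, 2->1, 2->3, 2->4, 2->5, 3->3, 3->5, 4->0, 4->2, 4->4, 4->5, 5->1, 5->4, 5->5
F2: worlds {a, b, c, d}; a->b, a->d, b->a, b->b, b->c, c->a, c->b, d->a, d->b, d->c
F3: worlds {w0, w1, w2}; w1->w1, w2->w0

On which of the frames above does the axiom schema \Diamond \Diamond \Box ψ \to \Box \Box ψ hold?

F3

The schema corresponds to a generalized confluence (Geach) condition: \forall x \forall y \forall z ((x R^2 y \wedge x R^2 z) \to \exists w (yRw \wedge z = w)).
F1: fails — 0R²0, 0R²0 but no w with 0Rw and 0=w.
F2: fails — aR²a, aR²a but no w with aRw and a=w.
F3: satisfies the condition.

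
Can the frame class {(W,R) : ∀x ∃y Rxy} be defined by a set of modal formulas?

Yes: it is seriality, defined by the D schema □p → ◇p.

Yes — defined by □p → ◇p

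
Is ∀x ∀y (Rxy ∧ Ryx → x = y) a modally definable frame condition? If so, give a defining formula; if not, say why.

Not modally definable

Modal frame validity is preserved under surjective bounded morphisms.
The 6-cycle (worlds s,t,u,v,w,x with s→t→u→v→w→x→s) is antisymmetric. Sending even-indexed worlds to • and odd-indexed worlds to ∘ is a surjective bounded morphism onto the two-world frame with •↔∘, which is not antisymmetric.
Hence antisymmetry is not modally definable.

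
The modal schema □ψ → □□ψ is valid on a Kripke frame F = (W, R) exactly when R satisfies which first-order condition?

Suppose □ψ→□□ψ is valid. Take Rxy, Ryz and set V(ψ)={w : Rxw}. Then □ψ at x, so □□ψ at x, so □ψ at y, so ψ at z, i.e. Rxz.

transitivity: ∀x ∀y ∀z (Rxy ∧ Ryz → Rxz)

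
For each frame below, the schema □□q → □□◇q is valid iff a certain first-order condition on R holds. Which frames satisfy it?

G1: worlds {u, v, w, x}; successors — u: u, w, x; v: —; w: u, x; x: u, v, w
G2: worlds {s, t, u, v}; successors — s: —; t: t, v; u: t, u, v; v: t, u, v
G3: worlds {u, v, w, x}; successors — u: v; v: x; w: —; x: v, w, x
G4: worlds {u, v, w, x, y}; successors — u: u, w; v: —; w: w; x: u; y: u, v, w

This is the axiom for a generalized confluence (Geach) condition; its first-order frame correspondent is ∀x ∀z (xR²z → ∃w (xR²w ∧ zRw)).
G1: fails — uR²v but no t with uR²t and vRt.
G2: satisfies the condition.
G3: fails — vR²w but no t with vR²t and wRt.
G4: satisfies the condition.

G2, G4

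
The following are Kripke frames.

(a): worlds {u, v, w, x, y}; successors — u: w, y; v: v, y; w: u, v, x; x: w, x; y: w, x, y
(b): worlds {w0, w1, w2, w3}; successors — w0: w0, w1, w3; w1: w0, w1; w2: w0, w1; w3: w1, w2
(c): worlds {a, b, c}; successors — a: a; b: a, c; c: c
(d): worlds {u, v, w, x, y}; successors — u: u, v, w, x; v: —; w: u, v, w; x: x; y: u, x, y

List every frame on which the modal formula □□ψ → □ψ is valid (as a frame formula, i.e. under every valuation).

Frame correspondent (Sahlqvist): ∀x ∀y (Rxy → ∃z (Rxz ∧ Rzy)) — i.e. density.
(a): fails — Rwu but no z with Rwz and Rzu.
(b): fails — Rw3w2 but no z with Rw3z and Rzw2.
(c): ✓.
(d): ✓.

(c), (d)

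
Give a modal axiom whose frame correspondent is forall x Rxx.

□s → s

This is reflexivity; the standard corresponding axiom is T: □s → s.
Suppose □s→s is valid. At any x set V(s)={w : Rxw}. Then □s holds at x, so s holds at x, i.e. Rxx.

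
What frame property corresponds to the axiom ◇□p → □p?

This schema is equivalent to the 5 axiom ◇p → □◇p.
It corresponds to the Euclidean property: ∀x ∀y ∀z (Rxy ∧ Rxz → Ryz).

The Euclidean property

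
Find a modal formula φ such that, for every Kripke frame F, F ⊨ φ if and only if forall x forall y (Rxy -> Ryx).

The condition is symmetry. The B schema ψ → □◇ψ defines it.
Suppose ψ→□◇ψ is valid. Take Rxy and set V(ψ)={x}. Then ψ at x, so □◇ψ at x, so ◇ψ at y, so some z with Ryz has ψ; z=x, i.e. Ryx.

ψ → □◇ψ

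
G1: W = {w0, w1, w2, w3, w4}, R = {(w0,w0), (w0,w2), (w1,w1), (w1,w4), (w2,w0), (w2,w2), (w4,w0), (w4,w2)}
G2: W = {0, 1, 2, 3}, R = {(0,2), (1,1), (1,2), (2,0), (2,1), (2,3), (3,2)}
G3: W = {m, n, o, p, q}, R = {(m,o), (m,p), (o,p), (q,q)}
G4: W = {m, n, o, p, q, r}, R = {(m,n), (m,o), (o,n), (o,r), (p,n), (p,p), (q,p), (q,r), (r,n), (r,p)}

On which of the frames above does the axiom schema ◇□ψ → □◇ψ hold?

The schema corresponds to convergence: ∀x ∀y ∀z (Rxy ∧ Rxz → ∃w (Ryw ∧ Rzw)).
G1: fails — Rw1w1 and Rw1w4 but w1 and w4 have no common successor.
G2: condition met.
G3: fails — Rmo and Rmp but o and p have no common successor.
G4: fails — Rmo and Rmn but o and n have no common successor.
Valid on: G2.

G2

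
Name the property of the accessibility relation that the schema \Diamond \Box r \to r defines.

This is frame-equivalent to r → □◇r (substitute ¬r for r and contrapose).
Suppose r→□◇r is valid. Take Rxy and set V(r)={x}. Then r at x, so □◇r at x, so ◇r at y, so some z with Ryz has r; z=x, i.e. Ryx.

symmetry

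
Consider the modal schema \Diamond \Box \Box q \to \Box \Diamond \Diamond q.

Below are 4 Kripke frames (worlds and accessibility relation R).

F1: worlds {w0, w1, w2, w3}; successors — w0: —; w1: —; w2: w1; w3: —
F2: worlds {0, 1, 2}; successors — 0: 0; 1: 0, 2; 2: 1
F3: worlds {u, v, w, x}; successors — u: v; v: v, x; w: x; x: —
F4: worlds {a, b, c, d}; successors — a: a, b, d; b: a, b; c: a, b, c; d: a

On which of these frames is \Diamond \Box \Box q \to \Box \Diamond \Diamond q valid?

This is the axiom for a generalized confluence (Geach) condition; its first-order frame correspondent is \forall x \forall y \forall z ((xRy \wedge xRz) \to \exists w (y R^2 w \wedge z R^2 w)).
F1: fails — w2Rw1, w2Rw1 but no w with w1R²w and w1R²w.
F2: ✓.
F3: fails — vRv, vRx but no t with vR²t and xR²t.
F4: ✓.
Valid on: F2, F4.

F2, F4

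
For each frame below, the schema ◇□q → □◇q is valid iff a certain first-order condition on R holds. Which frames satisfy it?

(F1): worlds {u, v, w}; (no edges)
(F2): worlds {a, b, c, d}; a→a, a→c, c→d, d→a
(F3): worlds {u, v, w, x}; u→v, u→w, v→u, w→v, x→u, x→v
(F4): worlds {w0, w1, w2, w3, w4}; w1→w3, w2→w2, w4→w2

This is the axiom for convergence; its first-order frame correspondent is ∀x ∀y ∀z (Rxy ∧ Rxz → ∃w (Ryw ∧ Rzw)).
(F1): condition met.
(F2): fails — Raa and Rac but a and c have no common successor.
(F3): fails — Ruv and Ruw but v and w have no common successor.
(F4): fails — Rw1w3 and Rw1w3 but w3 and w3 have no common successor.

(F1)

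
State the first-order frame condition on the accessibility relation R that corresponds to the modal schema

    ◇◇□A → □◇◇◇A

This is a Sahlqvist (Geach-type) schema ◇^2□^1A → □^1◇^3A.
First-order correspondent: ∀x ∀y ∀z ((xR²y ∧ xRz) → ∃w (yRw ∧ zR³w)).

∀x ∀y ∀z ((xR²y ∧ xRz) → ∃w (yRw ∧ zR³w))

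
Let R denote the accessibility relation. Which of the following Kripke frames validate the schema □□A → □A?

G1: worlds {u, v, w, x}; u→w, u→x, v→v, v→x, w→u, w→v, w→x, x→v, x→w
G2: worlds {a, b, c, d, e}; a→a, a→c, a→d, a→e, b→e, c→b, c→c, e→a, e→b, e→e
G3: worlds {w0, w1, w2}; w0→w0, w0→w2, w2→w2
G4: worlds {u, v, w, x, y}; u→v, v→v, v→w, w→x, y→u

Frame correspondent (Sahlqvist): ∀x ∀y (Rxy → ∃z (Rxz ∧ Rzy)) — i.e. density.
G1: fails — Rxw but no z with Rxz and Rzw.
G2: satisfies the condition.
G3: satisfies the condition.
G4: fails — Rwx but no z with Rwz and Rzx.

G2, G3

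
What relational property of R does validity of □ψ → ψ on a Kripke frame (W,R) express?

Suppose □ψ→ψ is valid. At any x set V(ψ)={w : Rxw}. Then □ψ holds at x, so ψ holds at x, i.e. Rxx.
Conversely, any frame satisfying ∀x Rxx validates the schema.
So the correspondent is reflexivity.

reflexivity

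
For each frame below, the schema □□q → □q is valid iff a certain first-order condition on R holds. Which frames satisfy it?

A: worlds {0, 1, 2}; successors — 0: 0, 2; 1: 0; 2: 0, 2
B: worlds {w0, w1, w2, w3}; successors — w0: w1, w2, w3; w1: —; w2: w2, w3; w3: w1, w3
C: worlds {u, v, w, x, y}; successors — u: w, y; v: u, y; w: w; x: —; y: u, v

The schema corresponds to density: ∀x ∀y (Rxy → ∃z (Rxz ∧ Rzy)).
A: satisfies the condition.
B: satisfies the condition.
C: fails — Ruy but no z with Ruz and Rzy.

A, B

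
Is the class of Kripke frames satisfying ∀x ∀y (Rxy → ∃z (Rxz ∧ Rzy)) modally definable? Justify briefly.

Yes — defined by □□r → □r

The condition is density. A defining modal formula is □□r → □r.
Suppose □□r→□r is valid. Take Rxy and set V(r)={w : xR²w}. Then □□r at x, so □r at x, so r at y, i.e. ∃z(Rxz∧Rzy).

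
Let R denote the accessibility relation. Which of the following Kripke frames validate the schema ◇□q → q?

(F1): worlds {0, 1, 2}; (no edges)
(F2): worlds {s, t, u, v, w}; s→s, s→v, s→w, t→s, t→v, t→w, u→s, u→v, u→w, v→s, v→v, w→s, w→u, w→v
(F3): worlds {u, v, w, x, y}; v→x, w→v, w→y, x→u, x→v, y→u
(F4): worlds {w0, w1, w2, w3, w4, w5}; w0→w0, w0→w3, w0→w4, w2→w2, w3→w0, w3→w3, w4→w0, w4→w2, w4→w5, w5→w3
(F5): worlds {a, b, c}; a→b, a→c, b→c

(F1)

Frame correspondent (Sahlqvist): ∀x ∀y (Rxy → Ryx) — i.e. symmetry.
(F1): condition met.
(F2): fails — Ruv but not Rvu.
(F3): fails — Rxu but not Rux.
(F4): fails — Rw4w5 but not Rw5w4.
(F5): fails — Rac but not Rca.
Valid on: (F1).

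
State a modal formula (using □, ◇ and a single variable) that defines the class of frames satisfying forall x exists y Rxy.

□p → ◇p

A defining formula is □p → ◇p (the D axiom).
Suppose □p→◇p is valid. At any x set V(p)=W. Then □p at x, so ◇p at x, so x has a successor.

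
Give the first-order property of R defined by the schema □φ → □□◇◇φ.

∀x ∀z (xR²z → ∃w (xRw ∧ zR²w))

This is a Sahlqvist (Geach-type) schema ◇^0□^1φ → □^2◇^2φ.
Minimal-valuation argument: fix x; take any y with xR^0y and any z with xR^2z. Set V(φ) to the set of worlds R-reachable from y in exactly 1 step. Then □^1φ holds at y, so the antecedent holds at x; validity forces ◇^2φ at z, giving a w with zR^2w and yR^1w.
First-order correspondent: ∀x ∀z (xR²z → ∃w (xRw ∧ zR²w)).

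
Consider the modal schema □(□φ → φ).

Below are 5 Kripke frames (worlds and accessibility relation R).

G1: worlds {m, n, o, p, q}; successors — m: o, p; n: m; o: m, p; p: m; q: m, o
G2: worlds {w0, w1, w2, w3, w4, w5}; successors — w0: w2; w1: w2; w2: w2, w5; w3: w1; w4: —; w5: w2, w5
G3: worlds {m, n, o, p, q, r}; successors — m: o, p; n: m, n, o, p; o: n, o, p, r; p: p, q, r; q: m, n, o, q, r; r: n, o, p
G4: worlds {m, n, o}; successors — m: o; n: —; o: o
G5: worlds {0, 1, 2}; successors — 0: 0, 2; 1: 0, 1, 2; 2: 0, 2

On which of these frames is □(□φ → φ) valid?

Frame correspondent (Sahlqvist): ∀x ∀y (Rxy → Ryy) — i.e. shift-reflexivity.
G1: fails — Rom but not Rmm.
G2: fails — Rw3w1 but not Rw1w1.
G3: fails — Rpr but not Rrr.
G4: holds.
G5: holds.
Valid on: G4, G5.

G4, G5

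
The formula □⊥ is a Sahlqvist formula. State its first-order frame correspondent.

This is the Ver axiom.
It corresponds to emptiness of R: ∀x ∀y ¬Rxy.

emptiness of R: ∀x ∀y ¬Rxy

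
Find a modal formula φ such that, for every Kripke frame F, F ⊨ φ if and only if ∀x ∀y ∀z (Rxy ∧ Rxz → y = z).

The condition is partial functionality. The CD schema ◇p → □p defines it.

◇p → □p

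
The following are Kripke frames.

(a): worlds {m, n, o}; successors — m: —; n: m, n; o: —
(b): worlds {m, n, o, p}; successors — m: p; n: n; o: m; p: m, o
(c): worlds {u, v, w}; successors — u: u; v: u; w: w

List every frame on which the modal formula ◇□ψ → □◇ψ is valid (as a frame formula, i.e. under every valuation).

Frame correspondent (Sahlqvist): ∀x ∀y ∀z (Rxy ∧ Rxz → ∃w (Ryw ∧ Rzw)) — i.e. convergence.
(a): fails — Rnn and Rnm but n and m have no common successor.
(b): fails — Rpm and Rpo but m and o have no common successor.
(c): ✓.

(c)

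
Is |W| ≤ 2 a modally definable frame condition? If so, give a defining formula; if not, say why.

Not definable by any modal formula

If a class were modally definable it would be closed under disjoint unions (Goldblatt–Thomason).
Any modal formula valid on each of 3 disjoint one-world frames is valid on their disjoint union (validity is preserved under disjoint unions). Each one-world frame has |W|=1≤2, but the union has |W|=3.
So the class is not modally definable.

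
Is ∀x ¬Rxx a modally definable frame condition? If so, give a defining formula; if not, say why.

Not modally definable

Any modally definable frame class is closed under surjective bounded morphisms.
The 5-cycle (worlds 0,1,2,3,4 with 0→1→2→3→4→0) is irreflexive, and the map sending every world to a single reflexive point • is a surjective bounded morphism (forth: every edge maps to (•,•); back: every world has a successor). So any modal formula valid on the 5-cycle is also valid on the reflexive point, which is not irreflexive.
So the class is not modally definable.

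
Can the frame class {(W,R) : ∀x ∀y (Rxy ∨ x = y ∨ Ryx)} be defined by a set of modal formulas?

Modal frame validity is preserved under disjoint unions.
Take 3 disjoint single-world reflexive frames: each is trivially connected, but their disjoint union has 3 worlds with no edge between distinct components, so it is not connected.
Hence connectedness of R is not modally definable.

No — not modally definable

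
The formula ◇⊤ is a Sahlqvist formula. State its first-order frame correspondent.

◇⊤ holds at w iff w has a successor, so frame-validity of ◇⊤ is exactly seriality. Equivalently via □q → ◇q:
Suppose □q→◇q is valid. At any x set V(q)=W. Then □q at x, so ◇q at x, so x has a successor.
Conversely, any frame satisfying ∀x ∃y Rxy validates the schema.
Frame condition: ∀x ∃y Rxy.

Seriality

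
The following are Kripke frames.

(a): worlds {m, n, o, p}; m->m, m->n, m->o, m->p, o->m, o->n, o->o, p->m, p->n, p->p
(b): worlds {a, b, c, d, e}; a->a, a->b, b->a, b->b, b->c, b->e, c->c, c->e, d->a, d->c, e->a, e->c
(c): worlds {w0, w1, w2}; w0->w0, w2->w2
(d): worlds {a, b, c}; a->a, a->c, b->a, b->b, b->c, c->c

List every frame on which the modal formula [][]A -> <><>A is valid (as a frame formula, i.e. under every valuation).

(b), (d)

The schema corresponds to a generalized confluence (Geach) condition: forall x exists w (x R^2 w & x R^2 w).
(a): fails — at n but no w with nR²w and nR²w.
(b): condition met.
(c): fails — at w1 but no w with w1R²w and w1R²w.
(d): condition met.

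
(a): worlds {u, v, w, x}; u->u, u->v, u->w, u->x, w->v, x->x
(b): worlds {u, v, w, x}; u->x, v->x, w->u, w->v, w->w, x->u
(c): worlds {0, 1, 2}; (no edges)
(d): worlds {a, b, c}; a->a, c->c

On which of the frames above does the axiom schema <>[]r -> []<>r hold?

This is the axiom for convergence; its first-order frame correspondent is forall x forall y forall z (Rxy & Rxz -> exists w (Ryw & Rzw)).
(a): fails — Ruv and Ruv but v and v have no common successor.
(b): fails — Rww and Rwu but w and u have no common successor.
(c): satisfies the condition.
(d): satisfies the condition.

(c), (d)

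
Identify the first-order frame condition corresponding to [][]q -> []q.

Suppose □□q→□q is valid. Take Rxy and set V(q)={w : xR²w}. Then □□q at x, so □q at x, so q at y, i.e. ∃z(Rxz∧Rzy).
Conversely, any frame satisfying forall x forall y (Rxy -> exists z (Rxz & Rzy)) validates the schema.
Frame condition: forall x forall y (Rxy -> exists z (Rxz & Rzy)).

density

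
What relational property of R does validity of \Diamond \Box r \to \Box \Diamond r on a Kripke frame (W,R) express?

Suppose ◇□r→□◇r is valid. Take Rxy, Rxz and set V(r)={w : Ryw}. Then □r at y so ◇□r at x, so □◇r at x, so ◇r at z, giving w with Rzw and Ryw.

convergence: \forall x \forall y \forall z (Rxy \wedge Rxz \to \exists w (Ryw \wedge Rzw))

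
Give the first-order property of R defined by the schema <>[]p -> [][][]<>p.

forall x forall y forall z ((xRy & x R^3 z) -> exists w (yRw & zRw))

This is a Sahlqvist (Geach-type) schema ◇^1□^1p → □^3◇^1p.
First-order correspondent: forall x forall y forall z ((xRy & x R^3 z) -> exists w (yRw & zRw)).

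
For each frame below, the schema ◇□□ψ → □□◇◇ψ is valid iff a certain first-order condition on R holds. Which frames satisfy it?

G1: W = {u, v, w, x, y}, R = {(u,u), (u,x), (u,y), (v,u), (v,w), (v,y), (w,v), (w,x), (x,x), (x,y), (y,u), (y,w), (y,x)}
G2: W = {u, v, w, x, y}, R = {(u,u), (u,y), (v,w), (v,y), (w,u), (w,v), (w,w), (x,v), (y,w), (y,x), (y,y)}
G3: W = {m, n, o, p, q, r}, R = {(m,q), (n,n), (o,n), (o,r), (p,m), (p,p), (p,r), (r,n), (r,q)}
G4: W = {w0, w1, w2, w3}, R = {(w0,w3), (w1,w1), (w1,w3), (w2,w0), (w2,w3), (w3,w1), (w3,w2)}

The schema corresponds to a generalized confluence (Geach) condition: ∀x ∀y ∀z ((xRy ∧ xR²z) → ∃w (yR²w ∧ zR²w)).
G1: ✓.
G2: ✓.
G3: fails — oRn, oR²q but no w with nR²w and qR²w.
G4: ✓.

G1, G2, G4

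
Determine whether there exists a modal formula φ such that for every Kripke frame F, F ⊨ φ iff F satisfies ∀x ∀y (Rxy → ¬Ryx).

Modal frame validity is preserved under surjective bounded morphisms.
The 5-cycle (worlds 0,1,2,3,4 with 0→1→2→3→4→0) is asymmetric. Mapping every world to a single reflexive point • is a surjective bounded morphism, and the reflexive point is not asymmetric (R•• but asymmetry requires ¬R••).
Hence asymmetry is not modally definable.

No — not modally definable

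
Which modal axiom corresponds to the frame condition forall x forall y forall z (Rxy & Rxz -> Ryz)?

◇r → □◇r

This is the Euclidean property; the standard corresponding axiom is 5: ◇r → □◇r.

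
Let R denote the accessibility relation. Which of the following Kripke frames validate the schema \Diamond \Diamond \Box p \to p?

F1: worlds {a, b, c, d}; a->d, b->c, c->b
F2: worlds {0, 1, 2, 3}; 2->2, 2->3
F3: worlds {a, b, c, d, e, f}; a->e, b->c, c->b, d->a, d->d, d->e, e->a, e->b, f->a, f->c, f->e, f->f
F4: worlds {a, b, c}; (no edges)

Frame correspondent (Sahlqvist): \forall x \forall y (x R^2 y \to \exists w (yRw \wedge x = w)) — i.e. a generalized confluence (Geach) condition.
F1: fails — bR²b but no w with bRw and b=w.
F2: fails — 2R²3 but no w with 3Rw and 2=w.
F3: fails — aR²a but no w with aRw and a=w.
F4: satisfies the condition.
Valid on: F4.

F4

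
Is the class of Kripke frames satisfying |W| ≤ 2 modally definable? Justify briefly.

Not definable by any modal formula

Any modally definable frame class is closed under disjoint unions.
Any modal formula valid on each of 3 disjoint one-world frames is valid on their disjoint union (validity is preserved under disjoint unions). Each one-world frame has |W|=1≤2, but the union has |W|=3.
Hence having at most 2 worlds is not modally definable.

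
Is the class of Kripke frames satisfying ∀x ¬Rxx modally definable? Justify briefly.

Not modally definable

Any modally definable frame class is closed under surjective bounded morphisms.
The 4-cycle (worlds s,t,u,v with s→t→u→v→s) is irreflexive, and the map sending every world to a single reflexive point • is a surjective bounded morphism (forth: every edge maps to (•,•); back: every world has a successor). So any modal formula valid on the 4-cycle is also valid on the reflexive point, which is not irreflexive.
Hence irreflexivity is not modally definable.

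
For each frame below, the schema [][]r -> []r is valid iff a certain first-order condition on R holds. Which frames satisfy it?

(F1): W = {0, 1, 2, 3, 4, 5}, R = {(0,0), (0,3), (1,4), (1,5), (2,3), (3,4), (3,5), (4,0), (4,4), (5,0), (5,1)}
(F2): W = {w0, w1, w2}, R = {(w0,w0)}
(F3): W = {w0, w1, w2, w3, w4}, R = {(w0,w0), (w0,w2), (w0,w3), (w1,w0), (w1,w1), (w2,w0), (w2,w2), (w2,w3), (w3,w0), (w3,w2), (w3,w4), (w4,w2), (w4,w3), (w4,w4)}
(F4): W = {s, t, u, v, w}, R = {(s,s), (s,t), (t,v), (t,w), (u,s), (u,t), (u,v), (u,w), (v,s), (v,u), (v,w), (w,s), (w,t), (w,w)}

This is the axiom for density; its first-order frame correspondent is forall x forall y (Rxy -> exists z (Rxz & Rzy)).
(F1): fails — R51 but no z with R5z and Rz1.
(F2): holds.
(F3): holds.
(F4): fails — Rtv but no z with Rtz and Rzv.

(F2), (F3)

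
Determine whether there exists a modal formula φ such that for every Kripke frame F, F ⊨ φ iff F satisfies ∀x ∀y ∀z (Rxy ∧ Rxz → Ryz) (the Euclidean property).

Yes, by ◇q → □◇q

This is a Sahlqvist condition; the 5 axiom ◇q → □◇q defines it.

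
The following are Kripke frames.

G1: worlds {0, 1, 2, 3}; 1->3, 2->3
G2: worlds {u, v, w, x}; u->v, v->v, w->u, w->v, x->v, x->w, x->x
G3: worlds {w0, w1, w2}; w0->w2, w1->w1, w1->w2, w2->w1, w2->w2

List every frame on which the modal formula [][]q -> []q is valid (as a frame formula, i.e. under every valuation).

G3

This is the axiom for density; its first-order frame correspondent is forall x forall y (Rxy -> exists z (Rxz & Rzy)).
G1: fails — R23 but no z with R2z and Rz3.
G2: fails — Rwu but no z with Rwz and Rzu.
G3: holds.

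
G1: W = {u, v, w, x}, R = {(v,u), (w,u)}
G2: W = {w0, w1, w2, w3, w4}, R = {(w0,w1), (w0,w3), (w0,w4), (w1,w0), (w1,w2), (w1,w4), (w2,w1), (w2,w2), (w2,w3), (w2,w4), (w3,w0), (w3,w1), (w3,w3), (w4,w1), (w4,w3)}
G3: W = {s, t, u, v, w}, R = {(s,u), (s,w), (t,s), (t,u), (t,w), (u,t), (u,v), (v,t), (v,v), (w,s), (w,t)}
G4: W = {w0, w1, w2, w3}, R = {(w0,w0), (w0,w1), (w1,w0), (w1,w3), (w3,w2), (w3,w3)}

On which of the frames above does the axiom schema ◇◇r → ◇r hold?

G1

This is the axiom for transitivity; its first-order frame correspondent is ∀x ∀y ∀z (Rxy ∧ Ryz → Rxz).
G1: satisfies the condition.
G2: fails — Rw1w2 and Rw2w1 but not Rw1w1.
G3: fails — Rwt and Rtw but not Rww.
G4: fails — Rw1w0 and Rw0w1 but not Rw1w1.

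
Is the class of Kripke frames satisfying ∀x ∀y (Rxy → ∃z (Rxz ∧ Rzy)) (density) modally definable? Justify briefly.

Yes: it is density, defined by the C4 schema □□p → □p.

Yes — defined by □□p → □p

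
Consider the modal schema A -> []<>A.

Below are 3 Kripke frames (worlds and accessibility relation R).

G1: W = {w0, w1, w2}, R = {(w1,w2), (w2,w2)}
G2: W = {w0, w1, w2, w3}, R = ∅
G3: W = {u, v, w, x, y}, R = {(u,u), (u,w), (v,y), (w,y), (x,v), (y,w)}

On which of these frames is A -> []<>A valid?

Frame correspondent (Sahlqvist): forall x forall y (Rxy -> Ryx) — i.e. symmetry.
G1: fails — Rw1w2 but not Rw2w1.
G2: holds.
G3: fails — Ruw but not Rwu.

G2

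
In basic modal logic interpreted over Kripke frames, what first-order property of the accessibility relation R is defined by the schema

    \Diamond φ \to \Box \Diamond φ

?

The Euclidean property

This is the 5 axiom.
Its frame correspondent is the Euclidean property — \forall x \forall y \forall z (Rxy \wedge Rxz \to Ryz).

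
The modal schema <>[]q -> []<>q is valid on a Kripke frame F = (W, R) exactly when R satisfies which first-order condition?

Suppose ◇□q→□◇q is valid. Take Rxy, Rxz and set V(q)={w : Ryw}. Then □q at y so ◇□q at x, so □◇q at x, so ◇q at z, giving w with Rzw and Ryw.
Conversely, any frame satisfying forall x forall y forall z (Rxy & Rxz -> exists w (Ryw & Rzw)) validates the schema.
So the correspondent is convergence.

convergence: forall x forall y forall z (Rxy & Rxz -> exists w (Ryw & Rzw))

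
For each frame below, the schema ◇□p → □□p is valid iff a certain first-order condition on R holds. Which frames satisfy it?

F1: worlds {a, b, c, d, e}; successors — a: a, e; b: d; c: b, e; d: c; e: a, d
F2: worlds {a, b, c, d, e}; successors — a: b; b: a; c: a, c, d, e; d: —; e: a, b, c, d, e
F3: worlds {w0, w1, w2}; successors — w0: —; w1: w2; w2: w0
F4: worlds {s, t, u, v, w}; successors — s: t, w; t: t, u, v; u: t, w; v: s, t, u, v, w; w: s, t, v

This is the axiom for a generalized confluence (Geach) condition; its first-order frame correspondent is ∀x ∀y ∀z ((xRy ∧ xR²z) → ∃w (yRw ∧ z = w)).
F1: fails — aRa, aR²d but no w with aRw and d=w.
F2: fails — cRa, cR²a but no w with aRw and a=w.
F3: holds.
F4: fails — sRt, sR²s but no w* with tRw* and s=w*.
Valid on: F3.

F3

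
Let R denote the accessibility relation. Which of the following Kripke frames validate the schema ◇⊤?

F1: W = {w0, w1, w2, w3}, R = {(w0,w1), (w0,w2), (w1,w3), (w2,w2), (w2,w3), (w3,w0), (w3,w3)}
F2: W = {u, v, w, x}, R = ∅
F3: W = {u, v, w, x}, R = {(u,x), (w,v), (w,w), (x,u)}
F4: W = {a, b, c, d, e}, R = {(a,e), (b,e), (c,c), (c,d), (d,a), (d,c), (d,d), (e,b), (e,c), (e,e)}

F1, F4

This is the axiom for seriality; its first-order frame correspondent is ∀x ∃y Rxy.
F1: ✓.
F2: fails — world u has no successor.
F3: fails — world v has no successor.
F4: ✓.
Valid on: F1, F4.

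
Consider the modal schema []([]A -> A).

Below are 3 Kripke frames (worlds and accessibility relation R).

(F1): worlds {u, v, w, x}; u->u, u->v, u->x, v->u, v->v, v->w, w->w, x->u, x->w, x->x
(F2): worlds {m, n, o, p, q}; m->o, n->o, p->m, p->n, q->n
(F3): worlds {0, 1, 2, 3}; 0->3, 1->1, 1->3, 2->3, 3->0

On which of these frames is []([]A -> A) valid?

This is the axiom for shift-reflexivity; its first-order frame correspondent is forall x forall y (Rxy -> Ryy).
(F1): condition met.
(F2): fails — Rpm but not Rmm.
(F3): fails — R23 but not R33.

(F1)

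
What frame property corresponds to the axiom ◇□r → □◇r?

This is the .2 axiom.
Its frame correspondent is convergence — ∀x ∀y ∀z (Rxy ∧ Rxz → ∃w (Ryw ∧ Rzw)).

Convergence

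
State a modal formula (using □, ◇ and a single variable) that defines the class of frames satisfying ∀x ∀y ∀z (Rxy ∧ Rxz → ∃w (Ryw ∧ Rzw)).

A defining formula is ◇□ψ → □◇ψ (the .2 axiom).
Suppose ◇□ψ→□◇ψ is valid. Take Rxy, Rxz and set V(ψ)={w : Ryw}. Then □ψ at y so ◇□ψ at x, so □◇ψ at x, so ◇ψ at z, giving w with Rzw and Ryw.

◇□ψ → □◇ψ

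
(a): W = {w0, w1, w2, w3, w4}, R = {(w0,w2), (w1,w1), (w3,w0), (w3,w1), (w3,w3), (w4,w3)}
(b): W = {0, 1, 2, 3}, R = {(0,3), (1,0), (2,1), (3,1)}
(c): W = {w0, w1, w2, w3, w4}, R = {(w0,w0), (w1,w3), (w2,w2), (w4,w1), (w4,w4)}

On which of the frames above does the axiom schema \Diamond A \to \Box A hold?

(b)

Frame correspondent (Sahlqvist): \forall x \forall y \forall z (Rxy \wedge Rxz \to y = z) — i.e. partial functionality.
(a): fails — w3 sees both w0 and w1.
(b): holds.
(c): fails — w4 sees both w1 and w4.
Valid on: (b).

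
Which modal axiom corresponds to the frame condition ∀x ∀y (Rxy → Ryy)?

□(□ψ → ψ)

This is shift-reflexivity; the standard corresponding axiom is T□: □(□ψ → ψ).
Suppose □(□ψ→ψ) is valid. Take Rxy and set V(ψ)={w : Ryw}. Then at y, □ψ holds; since □(□ψ→ψ) at x, □ψ→ψ at y, so ψ at y, i.e. Ryy.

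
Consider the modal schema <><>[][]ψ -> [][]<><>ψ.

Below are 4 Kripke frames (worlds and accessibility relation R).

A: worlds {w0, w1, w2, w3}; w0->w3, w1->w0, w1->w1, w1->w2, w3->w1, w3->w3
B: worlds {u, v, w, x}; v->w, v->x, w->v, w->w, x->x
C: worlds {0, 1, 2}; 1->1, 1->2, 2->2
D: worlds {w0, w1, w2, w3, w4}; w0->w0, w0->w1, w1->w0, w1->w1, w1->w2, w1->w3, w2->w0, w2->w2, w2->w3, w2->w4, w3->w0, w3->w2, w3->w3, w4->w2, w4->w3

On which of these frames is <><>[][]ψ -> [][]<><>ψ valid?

B, C, D

The schema corresponds to a generalized confluence (Geach) condition: forall x forall y forall z ((x R^2 y & x R^2 z) -> exists w (y R^2 w & z R^2 w)).
A: fails — w1R²w0, w1R²w2 but no w with w0R²w and w2R²w.
B: condition met.
C: condition met.
D: condition met.
Valid on: B, C, D.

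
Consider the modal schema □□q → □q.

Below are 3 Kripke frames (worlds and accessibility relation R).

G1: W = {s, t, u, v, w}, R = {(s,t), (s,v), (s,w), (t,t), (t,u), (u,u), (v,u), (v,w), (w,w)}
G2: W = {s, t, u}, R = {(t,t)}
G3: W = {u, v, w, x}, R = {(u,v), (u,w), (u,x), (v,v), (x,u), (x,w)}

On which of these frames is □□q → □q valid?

This is the axiom for density; its first-order frame correspondent is ∀x ∀y (Rxy → ∃z (Rxz ∧ Rzy)).
G1: fails — Rsv but no z with Rsz and Rzv.
G2: holds.
G3: fails — Rxu but no z with Rxz and Rzu.
Valid on: G2.

G2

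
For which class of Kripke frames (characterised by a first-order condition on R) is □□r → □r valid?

density

Suppose □□r→□r is valid. Take Rxy and set V(r)={w : xR²w}. Then □□r at x, so □r at x, so r at y, i.e. ∃z(Rxz∧Rzy).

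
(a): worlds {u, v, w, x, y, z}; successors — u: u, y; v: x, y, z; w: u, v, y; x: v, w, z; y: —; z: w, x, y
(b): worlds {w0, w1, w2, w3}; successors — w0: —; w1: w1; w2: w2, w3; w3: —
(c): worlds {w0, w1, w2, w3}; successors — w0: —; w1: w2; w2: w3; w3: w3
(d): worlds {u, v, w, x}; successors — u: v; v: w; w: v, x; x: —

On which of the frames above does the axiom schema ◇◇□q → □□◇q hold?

This is the axiom for a generalized confluence (Geach) condition; its first-order frame correspondent is ∀x ∀y ∀z ((xR²y ∧ xR²z) → ∃w (yRw ∧ zRw)).
(a): fails — uR²u, uR²y but no t with uRt and yRt.
(b): fails — w2R²w2, w2R²w3 but no w with w2Rw and w3Rw.
(c): ✓.
(d): fails — vR²v, vR²x but no t with vRt and xRt.
Valid on: (c).

(c)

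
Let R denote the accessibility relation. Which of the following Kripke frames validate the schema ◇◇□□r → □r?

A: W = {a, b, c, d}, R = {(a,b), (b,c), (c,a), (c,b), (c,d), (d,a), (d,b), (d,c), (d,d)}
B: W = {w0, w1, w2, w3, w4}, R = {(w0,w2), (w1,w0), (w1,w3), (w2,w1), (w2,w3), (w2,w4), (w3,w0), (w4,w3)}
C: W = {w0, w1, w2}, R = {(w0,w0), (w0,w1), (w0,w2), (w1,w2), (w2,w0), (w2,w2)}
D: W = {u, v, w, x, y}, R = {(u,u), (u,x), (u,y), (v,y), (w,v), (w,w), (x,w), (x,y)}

This is the axiom for a generalized confluence (Geach) condition; its first-order frame correspondent is ∀x ∀y ∀z ((xR²y ∧ xRz) → ∃w (yR²w ∧ z = w)).
A: fails — bR²b, bRc but no w with bR²w and c=w.
B: fails — w0R²w4, w0Rw2 but no w with w4R²w and w2=w.
C: fails — w0R²w1, w0Rw1 but no w with w1R²w and w1=w.
D: fails — uR²w, uRu but no t with wR²t and u=t.
Valid on no frame.

none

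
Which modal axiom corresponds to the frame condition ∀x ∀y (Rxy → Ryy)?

This is shift-reflexivity; the standard corresponding axiom is T□: □(□ψ → ψ).
Suppose □(□ψ→ψ) is valid. Take Rxy and set V(ψ)={w : Ryw}. Then at y, □ψ holds; since □(□ψ→ψ) at x, □ψ→ψ at y, so ψ at y, i.e. Ryy.

□(□ψ → ψ)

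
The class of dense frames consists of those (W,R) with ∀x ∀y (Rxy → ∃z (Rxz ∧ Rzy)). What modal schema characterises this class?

A defining formula is □□ψ → □ψ (the C4 axiom).
Suppose □□ψ→□ψ is valid. Take Rxy and set V(ψ)={w : xR²w}. Then □□ψ at x, so □ψ at x, so ψ at y, i.e. ∃z(Rxz∧Rzy).

□□ψ → □ψ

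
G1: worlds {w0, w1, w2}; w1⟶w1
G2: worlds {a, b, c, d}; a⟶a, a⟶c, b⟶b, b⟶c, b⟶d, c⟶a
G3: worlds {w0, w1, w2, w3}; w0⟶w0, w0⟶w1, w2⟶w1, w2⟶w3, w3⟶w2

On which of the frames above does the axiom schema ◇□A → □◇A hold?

G1

This is the axiom for convergence; its first-order frame correspondent is ∀x ∀y ∀z (Rxy ∧ Rxz → ∃w (Ryw ∧ Rzw)).
G1: condition met.
G2: fails — Rbc and Rbb but c and b have no common successor.
G3: fails — Rw0w1 and Rw0w1 but w1 and w1 have no common successor.
Valid on: G1.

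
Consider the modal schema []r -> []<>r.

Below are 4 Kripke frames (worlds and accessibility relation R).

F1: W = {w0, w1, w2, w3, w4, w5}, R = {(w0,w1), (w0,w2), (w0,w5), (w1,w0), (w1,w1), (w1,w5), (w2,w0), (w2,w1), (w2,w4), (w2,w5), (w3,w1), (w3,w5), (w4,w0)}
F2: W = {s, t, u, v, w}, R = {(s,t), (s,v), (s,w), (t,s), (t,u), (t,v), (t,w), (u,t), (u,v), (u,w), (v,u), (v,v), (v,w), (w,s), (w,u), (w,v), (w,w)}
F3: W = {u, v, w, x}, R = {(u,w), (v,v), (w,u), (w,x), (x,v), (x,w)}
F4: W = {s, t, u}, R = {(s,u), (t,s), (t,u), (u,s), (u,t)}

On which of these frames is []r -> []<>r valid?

Frame correspondent (Sahlqvist): forall x forall z (xRz -> exists w (xRw & zRw)) — i.e. a generalized confluence (Geach) condition.
F1: fails — w0Rw5 but no w with w0Rw and w5Rw.
F2: ✓.
F3: fails — uRw but no t with uRt and wRt.
F4: fails — sRu but no w with sRw and uRw.

F2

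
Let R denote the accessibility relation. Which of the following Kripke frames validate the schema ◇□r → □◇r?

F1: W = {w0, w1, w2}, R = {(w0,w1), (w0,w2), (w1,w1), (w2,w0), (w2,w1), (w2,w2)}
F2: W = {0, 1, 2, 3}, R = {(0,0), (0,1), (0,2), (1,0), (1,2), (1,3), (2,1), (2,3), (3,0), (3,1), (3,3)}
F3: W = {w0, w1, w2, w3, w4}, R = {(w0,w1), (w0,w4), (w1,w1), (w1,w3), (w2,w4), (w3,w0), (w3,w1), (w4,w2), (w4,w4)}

The schema corresponds to convergence: ∀x ∀y ∀z (Rxy ∧ Rxz → ∃w (Ryw ∧ Rzw)).
F1: satisfies the condition.
F2: satisfies the condition.
F3: fails — Rw0w4 and Rw0w1 but w4 and w1 have no common successor.
Valid on: F1, F2.

F1, F2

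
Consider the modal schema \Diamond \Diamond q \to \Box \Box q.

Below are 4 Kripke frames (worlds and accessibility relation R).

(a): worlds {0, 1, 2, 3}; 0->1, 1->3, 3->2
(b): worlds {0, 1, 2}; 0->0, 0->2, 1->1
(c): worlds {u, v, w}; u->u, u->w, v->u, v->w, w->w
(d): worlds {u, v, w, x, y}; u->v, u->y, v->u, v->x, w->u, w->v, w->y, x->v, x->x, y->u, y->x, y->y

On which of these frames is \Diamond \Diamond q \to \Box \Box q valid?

Frame correspondent (Sahlqvist): \forall x \forall y \forall z ((x R^2 y \wedge x R^2 z) \to \exists w (y = w \wedge z = w)) — i.e. a generalized confluence (Geach) condition.
(a): condition met.
(b): fails — 0R²0, 0R²2 but 0 ≠ 2.
(c): fails — uR²u, uR²w but u ≠ w.
(d): fails — uR²u, uR²x but u ≠ x.
Valid on: (a).

(a)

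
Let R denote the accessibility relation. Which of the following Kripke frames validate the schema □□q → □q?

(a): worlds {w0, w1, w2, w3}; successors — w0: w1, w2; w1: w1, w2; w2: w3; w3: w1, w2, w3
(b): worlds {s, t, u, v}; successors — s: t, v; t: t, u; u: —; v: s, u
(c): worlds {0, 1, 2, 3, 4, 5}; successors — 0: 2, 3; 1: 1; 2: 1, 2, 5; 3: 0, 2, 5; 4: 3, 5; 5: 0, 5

(a)

The schema corresponds to density: ∀x ∀y (Rxy → ∃z (Rxz ∧ Rzy)).
(a): condition met.
(b): fails — Rvu but no z with Rvz and Rzu.
(c): fails — R43 but no z with R4z and Rz3.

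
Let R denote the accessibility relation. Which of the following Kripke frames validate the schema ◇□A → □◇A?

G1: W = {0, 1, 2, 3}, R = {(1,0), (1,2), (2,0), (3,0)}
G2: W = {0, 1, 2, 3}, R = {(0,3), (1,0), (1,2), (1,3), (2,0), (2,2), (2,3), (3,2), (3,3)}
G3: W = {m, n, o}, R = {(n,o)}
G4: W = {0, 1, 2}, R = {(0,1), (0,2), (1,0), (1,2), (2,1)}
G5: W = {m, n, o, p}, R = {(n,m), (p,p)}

G2

Frame correspondent (Sahlqvist): ∀x ∀y ∀z (Rxy ∧ Rxz → ∃w (Ryw ∧ Rzw)) — i.e. convergence.
G1: fails — R12 and R10 but 2 and 0 have no common successor.
G2: satisfies the condition.
G3: fails — Rno and Rno but o and o have no common successor.
G4: fails — R02 and R01 but 2 and 1 have no common successor.
G5: fails — Rnm and Rnm but m and m have no common successor.
Valid on: G2.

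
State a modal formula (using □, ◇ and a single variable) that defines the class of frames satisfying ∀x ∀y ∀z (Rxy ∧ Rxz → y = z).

This is partial functionality; the standard corresponding axiom is CD: ◇p → □p.

◇p → □p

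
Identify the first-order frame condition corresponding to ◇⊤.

Seriality

◇⊤ holds at w iff w has a successor, so frame-validity of ◇⊤ is exactly seriality. Equivalently via □A → ◇A:
Suppose □A→◇A is valid. At any x set V(A)=W. Then □A at x, so ◇A at x, so x has a successor.
Conversely, any frame satisfying ∀x ∃y Rxy validates the schema.
So the correspondent is seriality.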